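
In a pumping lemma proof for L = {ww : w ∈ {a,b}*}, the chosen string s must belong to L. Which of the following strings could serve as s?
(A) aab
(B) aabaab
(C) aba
(B) aabaab

The pumping lemma is applied to a string s that lies in L, so first check membership of each option:
- (A) aab has odd length 3, so it cannot be written as ww and is not in L ✗
- (B) aabaab splits into halves aab · aab, which are equal, so it is in L (w = aab) ✓
- (C) aba has odd length 3, so it cannot be written as ww and is not in L ✗

Only (B) aabaab is in L, so it is the only candidate that could play the role of s.
(In a complete proof one picks s in terms of the pumping length p so that |s| ≥ p is guaranteed; a fixed string like aabaab illustrates the shape of such an s.)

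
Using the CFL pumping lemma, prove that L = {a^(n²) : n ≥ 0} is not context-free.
Assume for contradiction that L is context-free, and let p ≥ 1 be the pumping length given by the pumping lemma for CFLs.
Choose s = a^(p²). Then s ∈ L and |s| = p² ≥ p.
By the CFL pumping lemma, s = uvxyz for some u, v, x, y, z with |vxy| ≤ p, |vy| ≥ 1, and uv^i xy^i z ∈ L for every i ≥ 0.
All symbols are a's, so only lengths matter: let k = |vy|, with 1 ≤ k ≤ |vxy| ≤ p.

Take i = 2: |uv²xy²z| = p² + k, and p² < p² + k ≤ p² + p < (p + 1)².
So the length lies strictly between consecutive squares and is not a perfect square; uv²xy²z ∉ L.

This contradicts the CFL pumping lemma, which requires uv^i xy^i z ∈ L for all i ≥ 0.
Hence L = {a^(n²) : n ≥ 0} is not context-free. ∎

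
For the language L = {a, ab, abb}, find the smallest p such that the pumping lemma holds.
p = 4

For a finite language L, the pumping lemma holds vacuously if p > max|s| for s ∈ L.

The longest string in L = {a, ab, abb} has length 3.
If p = 4, then no string s ∈ L has |s| ≥ p, so the condition is vacuously true.

The minimum pumping length is p = 4.

Why no smaller p works: for any p ≤ 3, the longest string s ∈ L has |s| = 3 ≥ p, so it would
have to be pumpable; but pumping up (i = 2, 3, ...) produces ever longer strings, which cannot all lie in the
finite language L. So the pumping property fails for every p ≤ 3.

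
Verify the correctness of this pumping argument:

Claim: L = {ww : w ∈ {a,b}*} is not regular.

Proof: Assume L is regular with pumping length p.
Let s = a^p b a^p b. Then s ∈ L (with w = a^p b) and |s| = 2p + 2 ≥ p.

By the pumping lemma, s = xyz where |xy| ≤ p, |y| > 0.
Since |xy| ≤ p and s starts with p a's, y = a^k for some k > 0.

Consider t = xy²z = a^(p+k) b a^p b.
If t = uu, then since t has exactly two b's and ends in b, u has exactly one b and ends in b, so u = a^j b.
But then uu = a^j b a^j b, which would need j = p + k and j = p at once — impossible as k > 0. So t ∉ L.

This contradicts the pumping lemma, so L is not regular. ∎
The proof is correct.

This proof is valid because:
1. s = a^p b a^p b is in L and is chosen in terms of p, so |s| ≥ p holds for every p
2. The decomposition analysis is correct: |xy| ≤ p forces y to lie inside the leading a's
3. The contradiction is valid: the argument shows a^(p+k) b a^p b cannot be split into two equal halves
4. The conclusion follows logically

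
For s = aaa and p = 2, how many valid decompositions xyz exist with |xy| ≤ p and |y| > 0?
3

For s = 'aaa' with pumping length p = 2:

Constraints: |xy| ≤ 2, |y| > 0

Valid decompositions (|xy| ≤ p, |y| ≥ 1):
  • x='', y='a', z='aa'
  • x='a', y='a', z='a'
  • x='', y='aa', z='a'

Total count: 3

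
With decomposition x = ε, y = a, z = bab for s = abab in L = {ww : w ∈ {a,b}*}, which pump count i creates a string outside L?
i = 2

xy²z = ε · aa · bab = aabab; aabab has odd length 5, so it cannot be written as ww and is not in L.
(Other choices also work, e.g. i = 0, 3; only i = 1 is guaranteed to stay in L since xy¹z = s.)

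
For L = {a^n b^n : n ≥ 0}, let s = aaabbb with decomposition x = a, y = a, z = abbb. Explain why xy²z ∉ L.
xy²z = aaaabbb ∉ L

Pumping with i = 2 replaces y = a by y² = aa:
- Original: s = xyz = aaabbb; aaabbb = a^3 b^3 has equal counts (3 = 3), so it is in L
- Pumped: xy²z = a · aa · abbb = aaaabbb
- aaaabbb has 4 a's and 3 b's; 4 ≠ 3, so it is not in L

The pumping lemma would require xy²z ∈ L, so this decomposition yields a contradiction.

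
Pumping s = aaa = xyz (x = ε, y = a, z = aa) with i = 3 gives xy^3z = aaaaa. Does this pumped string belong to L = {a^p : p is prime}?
Yes

xy³z = ε · aaa · aa = aaaaa.
aaaaa has length 5, which is prime, so it is in L.
(A single pumped string landing in L is not a contradiction by itself; a non-regularity proof needs some i for which xy^i z ∉ L, for every admissible decomposition.)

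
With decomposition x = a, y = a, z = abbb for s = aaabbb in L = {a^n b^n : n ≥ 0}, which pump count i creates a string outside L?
i = 2

xy²z = a · aa · abbb = aaaabbb; aaaabbb has 4 a's and 3 b's; 4 ≠ 3, so it is not in L.
(Other choices also work, e.g. i = 0, 3; only i = 1 is guaranteed to stay in L since xy¹z = s.)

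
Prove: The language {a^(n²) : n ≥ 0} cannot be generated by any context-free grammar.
Assume for contradiction that L is context-free, and let p ≥ 1 be the pumping length given by the pumping lemma for CFLs.
Choose s = a^(p²). Then s ∈ L and |s| = p² ≥ p.
By the CFL pumping lemma, s = uvxyz for some u, v, x, y, z with |vxy| ≤ p, |vy| ≥ 1, and uv^i xy^i z ∈ L for every i ≥ 0.
All symbols are a's, so only lengths matter: let k = |vy|, with 1 ≤ k ≤ |vxy| ≤ p.

Take i = 2: |uv²xy²z| = p² + k, and p² < p² + k ≤ p² + p < (p + 1)².
So the length lies strictly between consecutive squares and is not a perfect square; uv²xy²z ∉ L.

This contradicts the CFL pumping lemma, which requires uv^i xy^i z ∈ L for all i ≥ 0.
Hence L = {a^(n²) : n ≥ 0} is not context-free. ∎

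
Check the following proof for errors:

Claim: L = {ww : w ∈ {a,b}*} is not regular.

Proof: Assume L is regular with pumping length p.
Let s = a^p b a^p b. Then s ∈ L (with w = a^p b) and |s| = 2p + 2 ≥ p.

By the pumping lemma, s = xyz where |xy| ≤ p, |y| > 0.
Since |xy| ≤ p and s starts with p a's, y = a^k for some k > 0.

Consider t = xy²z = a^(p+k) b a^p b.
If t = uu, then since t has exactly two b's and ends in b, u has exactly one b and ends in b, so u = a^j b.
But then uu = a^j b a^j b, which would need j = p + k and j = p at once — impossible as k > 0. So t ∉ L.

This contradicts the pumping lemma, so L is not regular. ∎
The proof is correct.

This proof is valid because:
1. s = a^p b a^p b is in L and is chosen in terms of p, so |s| ≥ p holds for every p
2. The decomposition analysis is correct: |xy| ≤ p forces y to lie inside the leading a's
3. The contradiction is valid: the argument shows a^(p+k) b a^p b cannot be split into two equal halves
4. The conclusion follows logically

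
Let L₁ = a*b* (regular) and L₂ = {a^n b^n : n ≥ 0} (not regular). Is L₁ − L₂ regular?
No — L₁ − L₂ is not regular.

a*b* − {a^n b^n} = {a^n b^m : n ≠ m}. If this were regular, then its complement intersected with a*b*, namely {a^n b^n : n ≥ 0}, would be regular too (closure under complement and intersection) — contradiction. So L₁ − L₂ is not regular.

Note that the bare facts "L₁ regular, L₂ non-regular" do not settle the question by themselves: the closure of regular languages under ∪, ∩, complement and difference applies only when BOTH operands are regular. With a non-regular operand the result can come out regular or non-regular depending on the specific languages, so one has to work out L₁ − L₂ for this particular pair, as above.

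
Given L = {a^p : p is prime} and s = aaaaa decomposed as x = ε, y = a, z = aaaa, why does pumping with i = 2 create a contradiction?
xy²z = aaaaaa ∉ L

Pumping with i = 2 replaces y = a by y² = aa:
- Original: s = xyz = aaaaa; aaaaa has length 5, which is prime, so it is in L
- Pumped: xy²z = ε · aa · aaaa = aaaaaa
- aaaaaa has length 6 = 2 × 3, which is not prime, so it is not in L

The pumping lemma would require xy²z ∈ L, so this decomposition yields a contradiction.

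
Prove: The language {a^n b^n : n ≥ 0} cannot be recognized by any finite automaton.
Assume for contradiction that L is regular, and let p ≥ 1 be the pumping length given by the pumping lemma.
Choose s = a^p b^p. Then s ∈ L and |s| = 2p ≥ p.
By the pumping lemma, s = xyz for some x, y, z with |xy| ≤ p, |y| ≥ 1, and xy^i z ∈ L for every i ≥ 0.
Since |xy| ≤ p and the first p symbols of s are all a's, we must have y = a^k for some k with 1 ≤ k ≤ p.

Take i = 2: xy²z = a^(p + k) b^p.
This string has p + k a's but p b's, and p + k > p because k ≥ 1. So xy²z ∉ L.

This contradicts the pumping lemma, which requires xy^i z ∈ L for all i ≥ 0.
Hence L = {a^n b^n : n ≥ 0} is not regular. ∎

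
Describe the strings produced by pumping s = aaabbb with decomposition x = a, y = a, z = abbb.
{xy^i z : i ≥ 0} = {a^(2+i) b^3 : i ≥ 0} = {aabbb, aaabbb, aaaabbb, ...}

With x = a, y = a, z = abbb: Starting with aaabbb and pumping the second 'a', we get strings with 2+i a's followed by 3 b's for i = 0, 1, 2, ...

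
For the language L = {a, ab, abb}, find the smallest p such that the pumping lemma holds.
p = 4

For a finite language L, the pumping lemma holds vacuously if p > max|s| for s ∈ L.

The longest string in L = {a, ab, abb} has length 3.
If p = 4, then no string s ∈ L has |s| ≥ p, so the condition is vacuously true.

The minimum pumping length is p = 4.

Why no smaller p works: for any p ≤ 3, the longest string s ∈ L has |s| = 3 ≥ p, so it would
have to be pumpable; but pumping up (i = 2, 3, ...) produces ever longer strings, which cannot all lie in the
finite language L. So the pumping property fails for every p ≤ 3.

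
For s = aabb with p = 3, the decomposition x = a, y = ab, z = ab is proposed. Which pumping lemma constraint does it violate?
Violated: xyz = s

The decomposition x = a, y = ab, z = ab for s = aabb with p = 3
violates the constraint: xyz = s

xyz = 'a' + 'ab' + 'ab' = 'aabab' ≠ 'aabb' = s. The decomposition doesn't reconstruct s.

Pumping lemma constraints:
1. xyz = s (decomposition is valid)
2. |xy| ≤ p
3. |y| > 0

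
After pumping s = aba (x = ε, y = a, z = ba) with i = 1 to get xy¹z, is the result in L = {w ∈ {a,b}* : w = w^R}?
Yes

xy¹z = ε · a · ba = aba.
aba reversed is aba, the same string, so it is a palindrome and is in L.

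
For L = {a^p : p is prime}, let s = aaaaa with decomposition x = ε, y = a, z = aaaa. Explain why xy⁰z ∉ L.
xy⁰z = aaaa ∉ L

Pumping with i = 0 replaces y = a by y⁰ = ε:
- Original: s = xyz = aaaaa; aaaaa has length 5, which is prime, so it is in L
- Pumped: xy⁰z = ε · ε · aaaa = aaaa
- aaaa has length 4 = 2 × 2, which is not prime, so it is not in L

The pumping lemma would require xy⁰z ∈ L, so this decomposition yields a contradiction.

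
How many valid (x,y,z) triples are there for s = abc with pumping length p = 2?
3

For s = 'abc' with pumping length p = 2:

Constraints: |xy| ≤ 2, |y| > 0

Valid decompositions (|xy| ≤ p, |y| ≥ 1):
  • x='', y='a', z='bc'
  • x='a', y='b', z='c'
  • x='', y='ab', z='c'

Total count: 3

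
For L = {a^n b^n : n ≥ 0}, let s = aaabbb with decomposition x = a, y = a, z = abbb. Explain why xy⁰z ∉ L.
xy⁰z = aabbb ∉ L

Pumping with i = 0 replaces y = a by y⁰ = ε:
- Original: s = xyz = aaabbb; aaabbb = a^3 b^3 has equal counts (3 = 3), so it is in L
- Pumped: xy⁰z = a · ε · abbb = aabbb
- aabbb has 2 a's and 3 b's; 2 ≠ 3, so it is not in L

The pumping lemma would require xy⁰z ∈ L, so this decomposition yields a contradiction.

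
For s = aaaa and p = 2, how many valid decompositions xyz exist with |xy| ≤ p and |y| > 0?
3

For s = 'aaaa' with pumping length p = 2:

Constraints: |xy| ≤ 2, |y| > 0

Valid decompositions (|xy| ≤ p, |y| ≥ 1):
  • x='', y='a', z='aaa'
  • x='a', y='a', z='aa'
  • x='', y='aa', z='aa'

Total count: 3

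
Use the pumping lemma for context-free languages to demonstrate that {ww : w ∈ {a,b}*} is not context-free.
Assume for contradiction that L is context-free, and let p ≥ 1 be the pumping length given by the pumping lemma for CFLs.
Choose s = a^p b^p a^p b^p. Then s ∈ L (take w = a^p b^p) and |s| = 4p ≥ p.
By the CFL pumping lemma, s = uvxyz for some u, v, x, y, z with |vxy| ≤ p, |vy| ≥ 1, and uv^i xy^i z ∈ L for every i ≥ 0.

Write s as four blocks A₁ B₁ A₂ B₂ with A₁ = A₂ = a^p and B₁ = B₂ = b^p. Since |vxy| ≤ p, the window vxy lies inside at most two adjacent blocks. Take i = 0 and let t = uxz, so |t| = 4p − |vy| with 1 ≤ |vy| ≤ p. If |t| is odd, t ∉ L immediately, so assume |vy| is even (hence |vy| ≥ 2) and |t|/2 = 2p − |vy|/2, which satisfies p ≤ |t|/2 ≤ 2p − 1.

Case 1 (vxy inside A₁B₁): t = a^(p−j) b^(p−l) a^p b^p with j + l = |vy|. The second half of t has length < 2p, so it is a suffix of the trailing a^p b^p and ends in b; the first half is a^(p−j) b^(p−l) a^((j+l)/2), which ends in a because (j+l)/2 ≥ 1. The halves differ, so t ∉ L.

Case 2 (vxy inside B₁A₂, straddling the middle): t = a^p b^(p−j) a^(p−l) b^p with j + l = |vy|. If t = ww, then w is a prefix of t of length ≥ p, so w begins with a^p; and w is a suffix of t of length ≥ p, so w ends with b^p. That forces |w| ≥ 2p, contradicting |w| = |t|/2 ≤ 2p − 1. So t ∉ L.

Case 3 (vxy inside A₂B₂): t = a^p b^p a^(p−j) b^(p−l) with j + l = |vy|. The first half of t is a prefix of a^p b^p, so it begins with a; the second half is b^((j+l)/2) a^(p−j) b^(p−l), which begins with b. The halves differ, so t ∉ L.

In every case uv⁰xy⁰z = uxz ∉ L.

This contradicts the CFL pumping lemma, which requires uv^i xy^i z ∈ L for all i ≥ 0.
Hence L = {ww : w ∈ {a,b}*} is not context-free. ∎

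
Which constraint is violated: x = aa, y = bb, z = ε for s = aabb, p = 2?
Violated: |xy| ≤ p

The decomposition x = aa, y = bb, z = ε for s = aabb with p = 2
violates the constraint: |xy| ≤ p

|xy| = |aabb| = 4 > 2 = p. The decomposition puts too many characters in xy.

Pumping lemma constraints:
1. xyz = s (decomposition is valid)
2. |xy| ≤ p
3. |y| > 0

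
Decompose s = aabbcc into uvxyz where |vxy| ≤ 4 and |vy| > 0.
u='a', v='a', x='bb', y='c', z='c'

For s = aabbcc with pumping length p = 4:

One valid decomposition:
- u = 'a'
- v = 'a'
- x = 'bb'
- y = 'c'
- z = 'c'

Verification:
- uvxyz = 'a' + 'a' + 'bb' + 'c' + 'c' = aabbcc ✓
- |vxy| = |'abbc'| = 4 ≤ 4 ✓
- |vy| = |'ac'| = 2 > 0 ✓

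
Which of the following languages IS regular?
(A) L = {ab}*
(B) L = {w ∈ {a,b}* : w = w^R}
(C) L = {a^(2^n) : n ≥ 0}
(A) {ab}*

(A) L = {ab}* is regular.

This can be recognized by a finite automaton (DFA/NFA).
Regular expressions like {ab}* define regular languages.

The other choices are not regular:
- {a^(2^n) : n ≥ 0}: After pumping, length is no longer a power of 2
- {w ∈ {a,b}* : w = w^R}: After pumping, the string is no longer symmetric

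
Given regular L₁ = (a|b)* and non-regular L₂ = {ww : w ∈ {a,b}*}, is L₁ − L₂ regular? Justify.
No — L₁ − L₂ is not regular.

L₁ − L₂ is the complement of {ww} within {a,b}*. If it were regular, its complement {ww} would be regular as well (regular languages are closed under complement) — contradiction. So L₁ − L₂ is not regular.

Note that the bare facts "L₁ regular, L₂ non-regular" do not settle the question by themselves: the closure of regular languages under ∪, ∩, complement and difference applies only when BOTH operands are regular. With a non-regular operand the result can come out regular or non-regular depending on the specific languages, so one has to work out L₁ − L₂ for this particular pair, as above.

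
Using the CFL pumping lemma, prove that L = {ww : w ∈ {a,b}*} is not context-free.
Assume for contradiction that L is context-free, and let p ≥ 1 be the pumping length given by the pumping lemma for CFLs.
Choose s = a^p b^p a^p b^p. Then s ∈ L (take w = a^p b^p) and |s| = 4p ≥ p.
By the CFL pumping lemma, s = uvxyz for some u, v, x, y, z with |vxy| ≤ p, |vy| ≥ 1, and uv^i xy^i z ∈ L for every i ≥ 0.

Write s as four blocks A₁ B₁ A₂ B₂ with A₁ = A₂ = a^p and B₁ = B₂ = b^p. Since |vxy| ≤ p, the window vxy lies inside at most two adjacent blocks. Take i = 0 and let t = uxz, so |t| = 4p − |vy| with 1 ≤ |vy| ≤ p. If |t| is odd, t ∉ L immediately, so assume |vy| is even (hence |vy| ≥ 2) and |t|/2 = 2p − |vy|/2, which satisfies p ≤ |t|/2 ≤ 2p − 1.

Case 1 (vxy inside A₁B₁): t = a^(p−j) b^(p−l) a^p b^p with j + l = |vy|. The second half of t has length < 2p, so it is a suffix of the trailing a^p b^p and ends in b; the first half is a^(p−j) b^(p−l) a^((j+l)/2), which ends in a because (j+l)/2 ≥ 1. The halves differ, so t ∉ L.

Case 2 (vxy inside B₁A₂, straddling the middle): t = a^p b^(p−j) a^(p−l) b^p with j + l = |vy|. If t = ww, then w is a prefix of t of length ≥ p, so w begins with a^p; and w is a suffix of t of length ≥ p, so w ends with b^p. That forces |w| ≥ 2p, contradicting |w| = |t|/2 ≤ 2p − 1. So t ∉ L.

Case 3 (vxy inside A₂B₂): t = a^p b^p a^(p−j) b^(p−l) with j + l = |vy|. The first half of t is a prefix of a^p b^p, so it begins with a; the second half is b^((j+l)/2) a^(p−j) b^(p−l), which begins with b. The halves differ, so t ∉ L.

In every case uv⁰xy⁰z = uxz ∉ L.

This contradicts the CFL pumping lemma, which requires uv^i xy^i z ∈ L for all i ≥ 0.
Hence L = {ww : w ∈ {a,b}*} is not context-free. ∎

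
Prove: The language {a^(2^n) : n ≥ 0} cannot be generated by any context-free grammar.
Assume for contradiction that L is context-free, and let p ≥ 1 be the pumping length given by the pumping lemma for CFLs.
Choose s = a^(2^p). Then s ∈ L and |s| = 2^p ≥ p.
By the CFL pumping lemma, s = uvxyz for some u, v, x, y, z with |vxy| ≤ p, |vy| ≥ 1, and uv^i xy^i z ∈ L for every i ≥ 0.
All symbols are a's, so only lengths matter: let k = |vy|, with 1 ≤ k ≤ |vxy| ≤ p < 2^p.

Take i = 2: |uv²xy²z| = 2^p + k, and 2^p < 2^p + k < 2^p + 2^p = 2^(p+1).
So the length lies strictly between consecutive powers of two and is not a power of 2; uv²xy²z ∉ L.

This contradicts the CFL pumping lemma, which requires uv^i xy^i z ∈ L for all i ≥ 0.
Hence L = {a^(2^n) : n ≥ 0} is not context-free. ∎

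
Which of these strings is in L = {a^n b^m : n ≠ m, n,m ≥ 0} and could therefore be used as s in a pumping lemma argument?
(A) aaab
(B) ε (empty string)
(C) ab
(A) aaab

The pumping lemma is applied to a string s that lies in L, so first check membership of each option:
- (A) aaab = a^3 b^1 with 3 ≠ 1, so it is in L ✓
- (B) ε = a^0 b^0 has n = m = 0, so it is not in L ✗
- (C) ab = a^1 b^1 has n = m = 1, so it is not in L ✗

Only (A) aaab is in L, so it is the only candidate that could play the role of s.
(In a complete proof one picks s in terms of the pumping length p so that |s| ≥ p is guaranteed; a fixed string like aaab illustrates the shape of such an s.)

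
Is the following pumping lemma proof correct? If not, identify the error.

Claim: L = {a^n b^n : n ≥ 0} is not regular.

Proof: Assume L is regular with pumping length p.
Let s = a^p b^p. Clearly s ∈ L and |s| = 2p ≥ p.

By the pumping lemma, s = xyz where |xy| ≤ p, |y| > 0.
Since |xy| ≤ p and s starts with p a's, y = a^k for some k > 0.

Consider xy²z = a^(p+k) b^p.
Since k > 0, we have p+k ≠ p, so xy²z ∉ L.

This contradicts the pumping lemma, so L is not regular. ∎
The proof is correct.

This proof is valid because:
1. The string s = a^p b^p is correctly in L
2. The decomposition analysis is correct: y must consist only of a's
3. The contradiction is valid: pumping increases a's but not b's
4. The conclusion follows logically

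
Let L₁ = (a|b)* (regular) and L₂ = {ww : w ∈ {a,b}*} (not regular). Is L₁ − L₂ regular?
No — L₁ − L₂ is not regular.

L₁ − L₂ is the complement of {ww} within {a,b}*. If it were regular, its complement {ww} would be regular as well (regular languages are closed under complement) — contradiction. So L₁ − L₂ is not regular.

Note that the bare facts "L₁ regular, L₂ non-regular" do not settle the question by themselves: the closure of regular languages under ∪, ∩, complement and difference applies only when BOTH operands are regular. With a non-regular operand the result can come out regular or non-regular depending on the specific languages, so one has to work out L₁ − L₂ for this particular pair, as above.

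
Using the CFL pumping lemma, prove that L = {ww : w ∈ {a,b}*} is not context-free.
Assume for contradiction that L is context-free, and let p ≥ 1 be the pumping length given by the pumping lemma for CFLs.
Choose s = a^p b^p a^p b^p. Then s ∈ L (take w = a^p b^p) and |s| = 4p ≥ p.
By the CFL pumping lemma, s = uvxyz for some u, v, x, y, z with |vxy| ≤ p, |vy| ≥ 1, and uv^i xy^i z ∈ L for every i ≥ 0.

Write s as four blocks A₁ B₁ A₂ B₂ with A₁ = A₂ = a^p and B₁ = B₂ = b^p. Since |vxy| ≤ p, the window vxy lies inside at most two adjacent blocks. Take i = 0 and let t = uxz, so |t| = 4p − |vy| with 1 ≤ |vy| ≤ p. If |t| is odd, t ∉ L immediately, so assume |vy| is even (hence |vy| ≥ 2) and |t|/2 = 2p − |vy|/2, which satisfies p ≤ |t|/2 ≤ 2p − 1.

Case 1 (vxy inside A₁B₁): t = a^(p−j) b^(p−l) a^p b^p with j + l = |vy|. The second half of t has length < 2p, so it is a suffix of the trailing a^p b^p and ends in b; the first half is a^(p−j) b^(p−l) a^((j+l)/2), which ends in a because (j+l)/2 ≥ 1. The halves differ, so t ∉ L.

Case 2 (vxy inside B₁A₂, straddling the middle): t = a^p b^(p−j) a^(p−l) b^p with j + l = |vy|. If t = ww, then w is a prefix of t of length ≥ p, so w begins with a^p; and w is a suffix of t of length ≥ p, so w ends with b^p. That forces |w| ≥ 2p, contradicting |w| = |t|/2 ≤ 2p − 1. So t ∉ L.

Case 3 (vxy inside A₂B₂): t = a^p b^p a^(p−j) b^(p−l) with j + l = |vy|. The first half of t is a prefix of a^p b^p, so it begins with a; the second half is b^((j+l)/2) a^(p−j) b^(p−l), which begins with b. The halves differ, so t ∉ L.

In every case uv⁰xy⁰z = uxz ∉ L.

This contradicts the CFL pumping lemma, which requires uv^i xy^i z ∈ L for all i ≥ 0.
Hence L = {ww : w ∈ {a,b}*} is not context-free. ∎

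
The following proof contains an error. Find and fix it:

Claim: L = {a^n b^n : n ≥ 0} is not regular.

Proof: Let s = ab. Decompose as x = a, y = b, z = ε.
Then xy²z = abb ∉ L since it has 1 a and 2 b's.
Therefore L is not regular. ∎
Error: The string s = ab might be shorter than the pumping length p.

Correction: Choose s = a^p b^p to ensure |s| ≥ p. Also, the decomposition is wrong: with |xy| ≤ p, y cannot include b's when s starts with p a's.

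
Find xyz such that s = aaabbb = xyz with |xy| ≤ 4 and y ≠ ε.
x = 'aa', y = 'a', z = 'bbb'

For s = aaabbb and p = 4, one valid decomposition is:
- x = 'aa' (length 2)
- y = 'a' (length 1)
- z = 'bbb' (length 3)

Verification:
- xyz = 'aa' + 'a' + 'bbb' = aaabbb ✓
- |xy| = 3 ≤ 4 ✓
- |y| = 1 > 0 ✓

All pumping lemma constraints are satisfied.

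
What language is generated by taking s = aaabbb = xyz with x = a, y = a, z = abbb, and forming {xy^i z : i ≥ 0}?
{xy^i z : i ≥ 0} = {a^(2+i) b^3 : i ≥ 0} = {aabbb, aaabbb, aaaabbb, ...}

With x = a, y = a, z = abbb: Starting with aaabbb and pumping the second 'a', we get strings with 2+i a's followed by 3 b's for i = 0, 1, 2, ...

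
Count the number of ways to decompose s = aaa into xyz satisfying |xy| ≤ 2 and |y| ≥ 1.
3

For s = 'aaa' with pumping length p = 2:

Constraints: |xy| ≤ 2, |y| > 0

Valid decompositions (|xy| ≤ p, |y| ≥ 1):
  • x='', y='a', z='aa'
  • x='a', y='a', z='a'
  • x='', y='aa', z='a'

Total count: 3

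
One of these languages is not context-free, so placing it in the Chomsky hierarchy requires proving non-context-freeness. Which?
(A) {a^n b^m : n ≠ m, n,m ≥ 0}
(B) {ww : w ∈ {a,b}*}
(B) {ww : w ∈ {a,b}*}

(B) {ww : w ∈ {a,b}*} requires the CFL pumping lemma.

- {a^n b^m : n ≠ m, n,m ≥ 0} is context-free (but not regular)
  • Can be shown non-regular with the regular pumping lemma
  • After pumping a's, we can make n = m

- {ww : w ∈ {a,b}*} is NOT context-free
  • Requires the CFL pumping lemma to prove
  • Even a PDA cannot compare two arbitrary halves symbol by symbol; CFL pumping on a^p b^p a^p b^p fails

The CFL pumping lemma is "stronger" in that it can prove non-membership
in the larger class of context-free languages.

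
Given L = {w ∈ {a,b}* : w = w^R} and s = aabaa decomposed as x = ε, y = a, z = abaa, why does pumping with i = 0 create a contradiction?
xy⁰z = abaa ∉ L

Pumping with i = 0 replaces y = a by y⁰ = ε:
- Original: s = xyz = aabaa; aabaa reversed is aabaa, the same string, so it is a palindrome and is in L
- Pumped: xy⁰z = ε · ε · abaa = abaa
- abaa reversed is aaba ≠ abaa, so it is not a palindrome and is not in L

The pumping lemma would require xy⁰z ∈ L, so this decomposition yields a contradiction.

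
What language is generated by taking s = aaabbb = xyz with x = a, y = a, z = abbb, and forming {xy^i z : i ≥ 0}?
{xy^i z : i ≥ 0} = {a^(2+i) b^3 : i ≥ 0} = {aabbb, aaabbb, aaaabbb, ...}

With x = a, y = a, z = abbb: Starting with aaabbb and pumping the second 'a', we get strings with 2+i a's followed by 3 b's for i = 0, 1, 2, ...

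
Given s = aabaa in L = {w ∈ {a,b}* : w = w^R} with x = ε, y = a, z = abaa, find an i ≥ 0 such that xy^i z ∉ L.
i = 0

xy⁰z = ε · ε · abaa = abaa; abaa reversed is aaba ≠ abaa, so it is not a palindrome and is not in L.
(Other choices also work, e.g. i = 2, 3; only i = 1 is guaranteed to stay in L since xy¹z = s.)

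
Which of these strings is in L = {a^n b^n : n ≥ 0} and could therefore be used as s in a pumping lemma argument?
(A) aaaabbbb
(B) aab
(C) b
(A) aaaabbbb

The pumping lemma is applied to a string s that lies in L, so first check membership of each option:
- (A) aaaabbbb = a^4 b^4 has equal counts (4 = 4), so it is in L ✓
- (B) aab has 2 a's and 1 b's; 2 ≠ 1, so it is not in L ✗
- (C) b has 0 a's and 1 b's; 0 ≠ 1, so it is not in L ✗

Only (A) aaaabbbb is in L, so it is the only candidate that could play the role of s.
(In a complete proof one picks s in terms of the pumping length p so that |s| ≥ p is guaranteed; a fixed string like aaaabbbb illustrates the shape of such an s.)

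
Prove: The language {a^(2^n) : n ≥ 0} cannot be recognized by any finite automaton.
Assume for contradiction that L is regular, and let p ≥ 1 be the pumping length given by the pumping lemma.
Choose s = a^(2^p). Then s ∈ L and |s| = 2^p ≥ p.
By the pumping lemma, s = xyz for some x, y, z with |xy| ≤ p, |y| ≥ 1, and xy^i z ∈ L for every i ≥ 0.
Here y = a^k for some k with 1 ≤ k ≤ |xy| ≤ p, and p < 2^p.

Take i = 2: |xy²z| = 2^p + k.
Now 2^p < 2^p + k ≤ 2^p + p < 2^p + 2^p = 2^(p+1).
So |xy²z| lies strictly between the consecutive powers of two 2^p and 2^(p+1), hence is not a power of 2, and xy²z ∉ L.

This contradicts the pumping lemma, which requires xy^i z ∈ L for all i ≥ 0.
Hence L = {a^(2^n) : n ≥ 0} is not regular. ∎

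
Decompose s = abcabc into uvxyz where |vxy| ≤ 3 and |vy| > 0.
u='ab', v='c', x='a', y='b', z='c'

For s = abcabc with pumping length p = 3:

One valid decomposition:
- u = 'ab'
- v = 'c'
- x = 'a'
- y = 'b'
- z = 'c'

Verification:
- uvxyz = 'ab' + 'c' + 'a' + 'b' + 'c' = abcabc ✓
- |vxy| = |'cab'| = 3 ≤ 3 ✓
- |vy| = |'cb'| = 2 > 0 ✓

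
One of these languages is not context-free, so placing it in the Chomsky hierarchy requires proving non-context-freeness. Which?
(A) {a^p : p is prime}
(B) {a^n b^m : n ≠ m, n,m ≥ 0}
(A) {a^p : p is prime}

(A) {a^p : p is prime} requires the CFL pumping lemma.

- {a^n b^m : n ≠ m, n,m ≥ 0} is context-free (but not regular)
  • Can be shown non-regular with the regular pumping lemma
  • After pumping a's, we can make n = m

- {a^p : p is prime} is NOT context-free
  • Requires the CFL pumping lemma to prove
  • The CFL pumping lemma also fails because prime gaps are unbounded

The CFL pumping lemma is "stronger" in that it can prove non-membership
in the larger class of context-free languages.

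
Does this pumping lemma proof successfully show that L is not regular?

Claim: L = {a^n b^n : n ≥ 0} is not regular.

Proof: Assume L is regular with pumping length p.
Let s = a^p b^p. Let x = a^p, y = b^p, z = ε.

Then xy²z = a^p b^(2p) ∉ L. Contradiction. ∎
The proof is INCORRECT.

Error: The decomposition violates |xy| ≤ p.
With x = a^p and y = b^p, we have |xy| = 2p > p.
The pumping lemma requires |xy| ≤ p, so y must be within the first p characters.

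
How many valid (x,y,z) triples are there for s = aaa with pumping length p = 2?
3

For s = 'aaa' with pumping length p = 2:

Constraints: |xy| ≤ 2, |y| > 0

Valid decompositions (|xy| ≤ p, |y| ≥ 1):
  • x='', y='a', z='aa'
  • x='a', y='a', z='a'
  • x='', y='aa', z='a'

Total count: 3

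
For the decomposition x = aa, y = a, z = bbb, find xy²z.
aaaabbb

Given x = 'aa', y = 'a', z = 'bbb' and i = 2:

xy^2z = x + y·y·...·y (2 times) + z
       = 'aa' + 'a'^2 + 'bbb'
       = 'aa' + 'aa' + 'bbb'
       = 'aaaabbb'

The pumped string is 'aaaabbb' with length 7.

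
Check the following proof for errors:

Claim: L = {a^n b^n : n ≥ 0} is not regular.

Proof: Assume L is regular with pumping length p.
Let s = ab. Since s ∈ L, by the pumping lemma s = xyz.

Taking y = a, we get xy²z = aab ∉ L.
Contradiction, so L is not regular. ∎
The proof is INCORRECT.

Error: The string s = ab may be shorter than p.
The pumping lemma only applies to strings with |s| ≥ p, and p is not under our control.
We must choose s in terms of p, e.g. s = a^p b^p, to ensure |s| ≥ p.
(The proof also fixes one particular y; a valid argument must handle every decomposition with |xy| ≤ p and |y| ≥ 1 — for s = a^p b^p this forces y = a^k, and then xy²z = a^(p+k) b^p ∉ L.)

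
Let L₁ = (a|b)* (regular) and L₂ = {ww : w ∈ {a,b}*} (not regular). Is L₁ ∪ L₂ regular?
Yes — L₁ ∪ L₂ is regular.

{ww} ⊆ (a|b)*, so L₁ ∪ L₂ = (a|b)*, which is regular.

Note that the bare facts "L₁ regular, L₂ non-regular" do not settle the question by themselves: the closure of regular languages under ∪, ∩, complement and difference applies only when BOTH operands are regular. With a non-regular operand the result can come out regular or non-regular depending on the specific languages, so one has to work out L₁ ∪ L₂ for this particular pair, as above.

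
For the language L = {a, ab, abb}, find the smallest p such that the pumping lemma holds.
p = 4

For a finite language L, the pumping lemma holds vacuously if p > max|s| for s ∈ L.

The longest string in L = {a, ab, abb} has length 3.
If p = 4, then no string s ∈ L has |s| ≥ p, so the condition is vacuously true.

The minimum pumping length is p = 4.

Why no smaller p works: for any p ≤ 3, the longest string s ∈ L has |s| = 3 ≥ p, so it would
have to be pumpable; but pumping up (i = 2, 3, ...) produces ever longer strings, which cannot all lie in the
finite language L. So the pumping property fails for every p ≤ 3.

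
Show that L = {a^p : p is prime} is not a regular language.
Assume for contradiction that L is regular, and let p ≥ 1 be the pumping length given by the pumping lemma.
Choose a prime q with q ≥ p (one exists because there are infinitely many primes) and let s = a^q. Then s ∈ L and |s| = q ≥ p.
By the pumping lemma, s = xyz for some x, y, z with |xy| ≤ p, |y| ≥ 1, and xy^i z ∈ L for every i ≥ 0.
Here y = a^k for some k with 1 ≤ k ≤ p, and xy^i z = a^(q + (i − 1)k) for every i ≥ 0.

Take i = q + 1: |xy^(q+1) z| = q + qk = q(k + 1).
Both factors satisfy q ≥ 2 and k + 1 ≥ 2, so q(k + 1) is composite, and xy^(q+1) z ∉ L.

This contradicts the pumping lemma, which requires xy^i z ∈ L for all i ≥ 0.
Hence L = {a^p : p is prime} is not regular. ∎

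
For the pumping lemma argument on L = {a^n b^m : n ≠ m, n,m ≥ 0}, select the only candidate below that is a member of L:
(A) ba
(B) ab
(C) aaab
(C) aaab

The pumping lemma is applied to a string s that lies in L, so first check membership of each option:
- (A) ba has an a after a b, so it is not of the form a^n b^m and is not in L ✗
- (B) ab = a^1 b^1 has n = m = 1, so it is not in L ✗
- (C) aaab = a^3 b^1 with 3 ≠ 1, so it is in L ✓

Only (C) aaab is in L, so it is the only candidate that could play the role of s.
(In a complete proof one picks s in terms of the pumping length p so that |s| ≥ p is guaranteed; a fixed string like aaab illustrates the shape of such an s.)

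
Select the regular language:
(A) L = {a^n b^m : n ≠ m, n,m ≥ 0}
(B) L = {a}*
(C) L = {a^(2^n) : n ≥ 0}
(B) {a}*

(B) L = {a}* is regular.

This can be recognized by a finite automaton (DFA/NFA).
Regular expressions like {a}* define regular languages.

The other choices are not regular:
- {a^n b^m : n ≠ m, n,m ≥ 0}: After pumping a's, we can make n = m
- {a^(2^n) : n ≥ 0}: After pumping, length is no longer a power of 2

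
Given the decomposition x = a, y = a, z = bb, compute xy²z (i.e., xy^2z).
aaabb

Given x = 'a', y = 'a', z = 'bb' and i = 2:

xy^2z = x + y·y·...·y (2 times) + z
       = 'a' + 'a'^2 + 'bb'
       = 'a' + 'aa' + 'bb'
       = 'aaabb'

The pumped string is 'aaabb' with length 5.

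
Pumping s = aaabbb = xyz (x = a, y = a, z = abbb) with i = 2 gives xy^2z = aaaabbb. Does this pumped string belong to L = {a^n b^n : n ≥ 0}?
No

xy²z = a · aa · abbb = aaaabbb.
aaaabbb has 4 a's and 3 b's; 4 ≠ 3, so it is not in L.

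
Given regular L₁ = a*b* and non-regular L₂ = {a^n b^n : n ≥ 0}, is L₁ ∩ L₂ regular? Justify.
No — L₁ ∩ L₂ is not regular.

Every string a^n b^n already lies in a*b*, so L₁ ∩ L₂ = {a^n b^n : n ≥ 0} = L₂ itself, which is the standard non-regular language (pump s = a^p b^p).

Note that the bare facts "L₁ regular, L₂ non-regular" do not settle the question by themselves: the closure of regular languages under ∪, ∩, complement and difference applies only when BOTH operands are regular. With a non-regular operand the result can come out regular or non-regular depending on the specific languages, so one has to work out L₁ ∩ L₂ for this particular pair, as above.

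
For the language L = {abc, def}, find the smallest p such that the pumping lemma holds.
p = 4

For a finite language L, the pumping lemma holds vacuously if p > max|s| for s ∈ L.

The longest string in L = {abc, def} has length 3.
If p = 4, then no string s ∈ L has |s| ≥ p, so the condition is vacuously true.

The minimum pumping length is p = 4.

Why no smaller p works: for any p ≤ 3, the longest string s ∈ L has |s| = 3 ≥ p, so it would
have to be pumpable; but pumping up (i = 2, 3, ...) produces ever longer strings, which cannot all lie in the
finite language L. So the pumping property fails for every p ≤ 3.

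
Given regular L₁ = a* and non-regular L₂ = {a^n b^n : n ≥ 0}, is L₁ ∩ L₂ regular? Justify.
Yes — L₁ ∩ L₂ is regular.

A string of a* contains no b's, and the only string of {a^n b^n} with no b's is ε (n = 0). So L₁ ∩ L₂ = {ε}, a finite language, which is regular.

Note that the bare facts "L₁ regular, L₂ non-regular" do not settle the question by themselves: the closure of regular languages under ∪, ∩, complement and difference applies only when BOTH operands are regular. With a non-regular operand the result can come out regular or non-regular depending on the specific languages, so one has to work out L₁ ∩ L₂ for this particular pair, as above.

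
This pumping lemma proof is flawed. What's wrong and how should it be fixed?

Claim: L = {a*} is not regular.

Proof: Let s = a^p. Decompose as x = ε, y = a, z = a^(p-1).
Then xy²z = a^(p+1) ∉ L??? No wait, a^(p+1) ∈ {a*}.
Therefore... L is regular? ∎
Error: The proof attempts to show a*  is not regular, but a* IS regular!

Correction: a* is a regular language (recognized by a simple DFA with one accepting state and self-loop on 'a'). The pumping lemma can only prove non-regularity, not regularity. For regular languages, pumping always works.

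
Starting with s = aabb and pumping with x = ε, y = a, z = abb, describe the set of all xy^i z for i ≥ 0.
{xy^i z : i ≥ 0} = {a^(i+1) b^2 : i ≥ 0} = {abb, aabb, aaabb, ...}

With x = ε, y = a, z = abb: Starting with aabb and pumping the first 'a' (z = abb keeps the second 'a'), we get strings with i+1 a's followed by 2 b's for i = 0, 1, 2, ...; note bb is not produced because z always contributes one a.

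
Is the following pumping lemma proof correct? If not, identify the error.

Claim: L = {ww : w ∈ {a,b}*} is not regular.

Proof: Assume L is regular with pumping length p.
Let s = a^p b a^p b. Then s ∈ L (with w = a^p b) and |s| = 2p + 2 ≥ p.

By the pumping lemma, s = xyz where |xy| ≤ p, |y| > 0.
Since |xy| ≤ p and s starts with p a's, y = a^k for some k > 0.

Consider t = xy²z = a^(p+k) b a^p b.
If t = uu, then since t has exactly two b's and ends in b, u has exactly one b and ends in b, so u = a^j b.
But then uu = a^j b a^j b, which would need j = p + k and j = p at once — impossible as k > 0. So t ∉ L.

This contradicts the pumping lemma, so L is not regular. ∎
The proof is correct.

This proof is valid because:
1. s = a^p b a^p b is in L and is chosen in terms of p, so |s| ≥ p holds for every p
2. The decomposition analysis is correct: |xy| ≤ p forces y to lie inside the leading a's
3. The contradiction is valid: the argument shows a^(p+k) b a^p b cannot be split into two equal halves
4. The conclusion follows logically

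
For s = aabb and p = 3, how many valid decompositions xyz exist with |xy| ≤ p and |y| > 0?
6

For s = 'aabb' with pumping length p = 3:

Constraints: |xy| ≤ 3, |y| > 0

Valid decompositions (|xy| ≤ p, |y| ≥ 1):
  • x='', y='a', z='abb'
  • x='a', y='a', z='bb'
  • x='', y='aa', z='bb'
  • x='aa', y='b', z='b'
  • x='a', y='ab', z='b'
  • x='', y='aab', z='b'

Total count: 6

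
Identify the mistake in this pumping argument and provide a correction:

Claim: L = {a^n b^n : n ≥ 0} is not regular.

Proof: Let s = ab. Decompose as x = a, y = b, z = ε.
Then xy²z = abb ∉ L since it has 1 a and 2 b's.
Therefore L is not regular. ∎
Error: The string s = ab might be shorter than the pumping length p.

Correction: Choose s = a^p b^p to ensure |s| ≥ p. Also, the decomposition is wrong: with |xy| ≤ p, y cannot include b's when s starts with p a's.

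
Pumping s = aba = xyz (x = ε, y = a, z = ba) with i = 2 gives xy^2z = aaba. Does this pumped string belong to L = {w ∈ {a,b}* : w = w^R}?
No

xy²z = ε · aa · ba = aaba.
aaba reversed is abaa ≠ aaba, so it is not a palindrome and is not in L.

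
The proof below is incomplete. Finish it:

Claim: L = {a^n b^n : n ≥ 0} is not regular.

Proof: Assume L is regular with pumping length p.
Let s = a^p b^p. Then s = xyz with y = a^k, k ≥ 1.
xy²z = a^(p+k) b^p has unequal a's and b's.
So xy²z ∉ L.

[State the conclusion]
This contradicts the pumping lemma for regular languages,
which guarantees xy^i z ∈ L for all i ≥ 0.

Since our assumption that L is regular leads to a contradiction,
we conclude that L = {a^n b^n : n ≥ 0} is NOT regular. ∎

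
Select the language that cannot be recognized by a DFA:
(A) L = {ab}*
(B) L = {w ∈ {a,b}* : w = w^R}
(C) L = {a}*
(B) {w ∈ {a,b}* : w = w^R}

(B) L = {w ∈ {a,b}* : w = w^R} is NOT regular.

The pumping lemma can be used to prove this:
After pumping, the string is no longer symmetric

The other languages are regular because they can be recognized by finite automata.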